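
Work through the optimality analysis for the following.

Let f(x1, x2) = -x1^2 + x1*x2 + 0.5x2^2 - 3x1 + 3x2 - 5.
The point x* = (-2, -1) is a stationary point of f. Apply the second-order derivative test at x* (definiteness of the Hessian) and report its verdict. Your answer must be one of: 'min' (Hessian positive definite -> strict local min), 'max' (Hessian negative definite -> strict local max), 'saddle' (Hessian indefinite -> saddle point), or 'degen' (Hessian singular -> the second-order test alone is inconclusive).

Compute the Hessian H = grad^2 f:
  H = [[-2, 1], [1, 1]]
Verify stationarity: grad f(x*) = H x* + g = (0, 0).
Eigenvalues of H: -2.3028, 1.3028.
Eigenvalues have mixed signs, so H is indefinite -> x* is a saddle point.

saddle


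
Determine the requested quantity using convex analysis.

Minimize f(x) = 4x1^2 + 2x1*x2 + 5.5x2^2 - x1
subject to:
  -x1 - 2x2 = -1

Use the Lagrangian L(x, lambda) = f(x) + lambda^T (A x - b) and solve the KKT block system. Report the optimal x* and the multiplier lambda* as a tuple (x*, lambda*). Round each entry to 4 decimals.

Form the Lagrangian:
  L(x, lambda) = (1/2) x^T Q x + c^T x + lambda^T (A x - b)
Stationarity (grad_x L = 0): Q x + c + A^T lambda = 0.
Primal feasibility: A x = b.

This gives the KKT block system:
  [ Q   A^T ] [ x     ]   [-c ]
  [ A    0  ] [ lambda ] = [ b ]

Solving the linear system:
  x*      = (0.3143, 0.3429)
  lambda* = (2.2)
  f(x*)   = 0.9429

x* = (0.3143, 0.3429), lambda* = (2.2)


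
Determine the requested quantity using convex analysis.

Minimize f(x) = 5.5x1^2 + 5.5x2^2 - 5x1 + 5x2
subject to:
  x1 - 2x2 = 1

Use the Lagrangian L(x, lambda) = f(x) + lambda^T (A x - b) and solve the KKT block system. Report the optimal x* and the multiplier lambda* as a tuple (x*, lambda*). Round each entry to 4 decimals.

Form the Lagrangian:
  L(x, lambda) = (1/2) x^T Q x + c^T x + lambda^T (A x - b)
Stationarity (grad_x L = 0): Q x + c + A^T lambda = 0.
Primal feasibility: A x = b.

This gives the KKT block system:
  [ Q   A^T ] [ x     ]   [-c ]
  [ A    0  ] [ lambda ] = [ b ]

Solving the linear system:
  x*      = (0.3818, -0.3091)
  lambda* = (0.8)
  f(x*)   = -2.1273

x* = (0.3818, -0.3091), lambda* = (0.8)


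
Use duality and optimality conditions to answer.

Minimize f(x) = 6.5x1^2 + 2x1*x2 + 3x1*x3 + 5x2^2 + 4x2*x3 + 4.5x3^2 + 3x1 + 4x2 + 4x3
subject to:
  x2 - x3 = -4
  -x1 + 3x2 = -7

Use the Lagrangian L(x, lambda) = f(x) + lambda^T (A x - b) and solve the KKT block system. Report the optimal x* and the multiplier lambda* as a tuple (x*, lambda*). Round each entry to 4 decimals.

Form the Lagrangian:
  L(x, lambda) = (1/2) x^T Q x + c^T x + lambda^T (A x - b)
Stationarity (grad_x L = 0): Q x + c + A^T lambda = 0.
Primal feasibility: A x = b.

This gives the KKT block system:
  [ Q   A^T ] [ x     ]   [-c ]
  [ A    0  ] [ lambda ] = [ b ]

Solving the linear system:
  x*      = (-0.1207, -2.3736, 1.6264)
  lambda* = (8.7816, 1.5632)
  f(x*)   = 21.3592

x* = (-0.1207, -2.3736, 1.6264), lambda* = (8.7816, 1.5632)


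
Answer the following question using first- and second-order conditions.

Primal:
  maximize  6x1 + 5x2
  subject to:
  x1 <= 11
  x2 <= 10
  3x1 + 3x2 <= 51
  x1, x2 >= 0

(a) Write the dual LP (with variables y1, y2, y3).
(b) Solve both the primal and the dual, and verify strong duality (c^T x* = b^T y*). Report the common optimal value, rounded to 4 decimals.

The standard primal-dual pair for 'max c^T x s.t. A x <= b, x >= 0' is:
  Dual:  min b^T y  s.t.  A^T y >= c,  y >= 0.

So the dual LP is:
  minimize  11y1 + 10y2 + 51y3
  subject to:
    y1 + 3y3 >= 6
    y2 + 3y3 >= 5
    y1, y2, y3 >= 0

Solving the primal: x* = (11, 6).
  primal value c^T x* = 96.
Solving the dual: y* = (1, 0, 1.6667).
  dual value b^T y* = 96.
Strong duality: c^T x* = b^T y*. Confirmed.

96


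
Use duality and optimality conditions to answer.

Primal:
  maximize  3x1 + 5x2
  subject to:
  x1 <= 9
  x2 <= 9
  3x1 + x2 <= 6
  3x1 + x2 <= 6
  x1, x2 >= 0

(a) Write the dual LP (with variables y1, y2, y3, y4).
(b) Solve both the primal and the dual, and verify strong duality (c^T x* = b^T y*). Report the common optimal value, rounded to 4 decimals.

The standard primal-dual pair for 'max c^T x s.t. A x <= b, x >= 0' is:
  Dual:  min b^T y  s.t.  A^T y >= c,  y >= 0.

So the dual LP is:
  minimize  9y1 + 9y2 + 6y3 + 6y4
  subject to:
    y1 + 3y3 + 3y4 >= 3
    y2 + y3 + y4 >= 5
    y1, y2, y3, y4 >= 0

Solving the primal: x* = (0, 6).
  primal value c^T x* = 30.
Solving the dual: y* = (0, 0, 5, 0).
  dual value b^T y* = 30.
Strong duality: c^T x* = b^T y*. Confirmed.

30


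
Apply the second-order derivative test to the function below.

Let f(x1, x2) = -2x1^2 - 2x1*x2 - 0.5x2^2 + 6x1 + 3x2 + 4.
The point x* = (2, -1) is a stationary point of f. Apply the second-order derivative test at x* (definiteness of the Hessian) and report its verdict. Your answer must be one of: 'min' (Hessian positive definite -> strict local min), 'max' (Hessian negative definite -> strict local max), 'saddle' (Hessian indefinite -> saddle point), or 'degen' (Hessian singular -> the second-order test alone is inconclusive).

Compute the Hessian H = grad^2 f:
  H = [[-4, -2], [-2, -1]]
Verify stationarity: grad f(x*) = H x* + g = (0, 0).
Eigenvalues of H: -5, 0.
H has a zero eigenvalue (singular; negative semidefinite but not definite), so H is neither positive definite, negative definite, nor indefinite. The second-order test alone is inconclusive -> degen.
(Indeed, f is constant along the null direction of H through x*, so x* is not a strict local extremum.)

degen


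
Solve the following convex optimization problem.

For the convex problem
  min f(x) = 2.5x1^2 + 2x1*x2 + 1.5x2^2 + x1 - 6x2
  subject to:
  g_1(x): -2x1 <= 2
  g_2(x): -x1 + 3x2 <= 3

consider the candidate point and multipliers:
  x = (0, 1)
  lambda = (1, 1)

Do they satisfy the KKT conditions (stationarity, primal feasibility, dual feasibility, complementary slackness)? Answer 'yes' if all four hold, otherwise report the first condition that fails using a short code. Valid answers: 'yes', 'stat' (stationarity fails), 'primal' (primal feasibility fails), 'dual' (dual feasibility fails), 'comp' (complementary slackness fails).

Gradient of f: grad f(x) = Q x + c = (3, -3)
Constraint values g_i(x) = a_i^T x - b_i:
  g_1((0, 1)) = -2
  g_2((0, 1)) = 0
Stationarity residual: grad f(x) + sum_i lambda_i a_i = (0, 0)
  -> stationarity OK
Primal feasibility (all g_i <= 0): OK
Dual feasibility (all lambda_i >= 0): OK
Complementary slackness (lambda_i * g_i(x) = 0 for all i): FAILS

Verdict: the first failing condition is complementary_slackness -> comp.

comp


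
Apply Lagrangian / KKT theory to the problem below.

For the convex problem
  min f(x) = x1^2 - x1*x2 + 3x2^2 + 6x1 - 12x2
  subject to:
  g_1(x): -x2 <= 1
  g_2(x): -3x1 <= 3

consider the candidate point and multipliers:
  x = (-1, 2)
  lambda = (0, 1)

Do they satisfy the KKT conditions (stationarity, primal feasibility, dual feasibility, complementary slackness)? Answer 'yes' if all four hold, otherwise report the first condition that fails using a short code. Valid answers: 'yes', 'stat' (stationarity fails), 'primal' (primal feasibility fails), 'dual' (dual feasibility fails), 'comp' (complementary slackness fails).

Gradient of f: grad f(x) = Q x + c = (2, 1)
Constraint values g_i(x) = a_i^T x - b_i:
  g_1((-1, 2)) = -3
  g_2((-1, 2)) = 0
Stationarity residual: grad f(x) + sum_i lambda_i a_i = (-1, 1)
  -> stationarity FAILS
Primal feasibility (all g_i <= 0): OK
Dual feasibility (all lambda_i >= 0): OK
Complementary slackness (lambda_i * g_i(x) = 0 for all i): OK

Verdict: the first failing condition is stationarity -> stat.

stat


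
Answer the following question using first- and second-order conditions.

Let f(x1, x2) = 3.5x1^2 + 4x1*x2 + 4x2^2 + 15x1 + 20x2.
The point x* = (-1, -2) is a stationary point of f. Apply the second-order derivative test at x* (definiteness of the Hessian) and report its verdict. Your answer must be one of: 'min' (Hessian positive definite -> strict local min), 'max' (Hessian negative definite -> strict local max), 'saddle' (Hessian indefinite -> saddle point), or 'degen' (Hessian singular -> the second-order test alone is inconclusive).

Compute the Hessian H = grad^2 f:
  H = [[7, 4], [4, 8]]
Verify stationarity: grad f(x*) = H x* + g = (0, 0).
Eigenvalues of H: 3.4689, 11.5311.
Both eigenvalues > 0, so H is positive definite -> x* is a strict local min.

min


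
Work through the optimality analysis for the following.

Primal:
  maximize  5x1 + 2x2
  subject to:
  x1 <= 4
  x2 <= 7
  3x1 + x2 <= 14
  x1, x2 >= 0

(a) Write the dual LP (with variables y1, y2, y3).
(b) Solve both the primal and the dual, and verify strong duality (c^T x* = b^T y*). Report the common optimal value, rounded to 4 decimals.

The standard primal-dual pair for 'max c^T x s.t. A x <= b, x >= 0' is:
  Dual:  min b^T y  s.t.  A^T y >= c,  y >= 0.

So the dual LP is:
  minimize  4y1 + 7y2 + 14y3
  subject to:
    y1 + 3y3 >= 5
    y2 + y3 >= 2
    y1, y2, y3 >= 0

Solving the primal: x* = (2.3333, 7).
  primal value c^T x* = 25.6667.
Solving the dual: y* = (0, 0.3333, 1.6667).
  dual value b^T y* = 25.6667.
Strong duality: c^T x* = b^T y*. Confirmed.

25.6667


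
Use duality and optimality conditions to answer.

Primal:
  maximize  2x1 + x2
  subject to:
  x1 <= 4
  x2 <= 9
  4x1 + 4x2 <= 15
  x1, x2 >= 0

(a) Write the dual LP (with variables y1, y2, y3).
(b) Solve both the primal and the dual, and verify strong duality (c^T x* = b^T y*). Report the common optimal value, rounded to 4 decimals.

The standard primal-dual pair for 'max c^T x s.t. A x <= b, x >= 0' is:
  Dual:  min b^T y  s.t.  A^T y >= c,  y >= 0.

So the dual LP is:
  minimize  4y1 + 9y2 + 15y3
  subject to:
    y1 + 4y3 >= 2
    y2 + 4y3 >= 1
    y1, y2, y3 >= 0

Solving the primal: x* = (3.75, 0).
  primal value c^T x* = 7.5.
Solving the dual: y* = (0, 0, 0.5).
  dual value b^T y* = 7.5.
Strong duality: c^T x* = b^T y*. Confirmed.

7.5


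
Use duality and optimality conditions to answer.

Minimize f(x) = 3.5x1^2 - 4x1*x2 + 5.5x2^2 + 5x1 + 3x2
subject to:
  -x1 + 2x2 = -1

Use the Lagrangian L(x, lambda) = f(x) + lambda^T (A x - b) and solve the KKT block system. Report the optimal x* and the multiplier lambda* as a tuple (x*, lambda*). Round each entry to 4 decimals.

Form the Lagrangian:
  L(x, lambda) = (1/2) x^T Q x + c^T x + lambda^T (A x - b)
Stationarity (grad_x L = 0): Q x + c + A^T lambda = 0.
Primal feasibility: A x = b.

This gives the KKT block system:
  [ Q   A^T ] [ x     ]   [-c ]
  [ A    0  ] [ lambda ] = [ b ]

Solving the linear system:
  x*      = (-1, -1)
  lambda* = (2)
  f(x*)   = -3

x* = (-1, -1), lambda* = (2)


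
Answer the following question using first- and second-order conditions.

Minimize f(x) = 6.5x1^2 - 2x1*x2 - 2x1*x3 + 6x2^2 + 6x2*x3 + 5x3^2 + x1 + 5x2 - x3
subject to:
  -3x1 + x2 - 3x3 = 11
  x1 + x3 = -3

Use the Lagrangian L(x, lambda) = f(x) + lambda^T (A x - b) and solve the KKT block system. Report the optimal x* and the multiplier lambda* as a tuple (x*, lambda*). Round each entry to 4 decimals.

Form the Lagrangian:
  L(x, lambda) = (1/2) x^T Q x + c^T x + lambda^T (A x - b)
Stationarity (grad_x L = 0): Q x + c + A^T lambda = 0.
Primal feasibility: A x = b.

This gives the KKT block system:
  [ Q   A^T ] [ x     ]   [-c ]
  [ A    0  ] [ lambda ] = [ b ]

Solving the linear system:
  x*      = (-0.8148, 2, -2.1852)
  lambda* = (-17.5185, -43.3333)
  f(x*)   = 37.037

x* = (-0.8148, 2, -2.1852), lambda* = (-17.5185, -43.3333)


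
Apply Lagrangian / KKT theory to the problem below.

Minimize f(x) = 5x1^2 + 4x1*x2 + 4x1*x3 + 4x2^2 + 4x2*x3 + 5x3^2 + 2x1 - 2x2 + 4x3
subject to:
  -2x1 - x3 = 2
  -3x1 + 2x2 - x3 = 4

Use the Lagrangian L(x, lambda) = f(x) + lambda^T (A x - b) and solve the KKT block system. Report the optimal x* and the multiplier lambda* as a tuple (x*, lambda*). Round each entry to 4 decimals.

Form the Lagrangian:
  L(x, lambda) = (1/2) x^T Q x + c^T x + lambda^T (A x - b)
Stationarity (grad_x L = 0): Q x + c + A^T lambda = 0.
Primal feasibility: A x = b.

This gives the KKT block system:
  [ Q   A^T ] [ x     ]   [-c ]
  [ A    0  ] [ lambda ] = [ b ]

Solving the linear system:
  x*      = (-0.6563, 0.6719, -0.6875)
  lambda* = (-3.8125, 1)
  f(x*)   = -0.8906

x* = (-0.6563, 0.6719, -0.6875), lambda* = (-3.8125, 1)


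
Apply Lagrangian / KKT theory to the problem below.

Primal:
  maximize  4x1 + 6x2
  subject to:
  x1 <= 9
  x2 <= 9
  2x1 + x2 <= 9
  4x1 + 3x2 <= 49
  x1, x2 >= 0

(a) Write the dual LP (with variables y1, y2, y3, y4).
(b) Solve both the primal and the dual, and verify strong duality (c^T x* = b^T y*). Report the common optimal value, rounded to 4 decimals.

The standard primal-dual pair for 'max c^T x s.t. A x <= b, x >= 0' is:
  Dual:  min b^T y  s.t.  A^T y >= c,  y >= 0.

So the dual LP is:
  minimize  9y1 + 9y2 + 9y3 + 49y4
  subject to:
    y1 + 2y3 + 4y4 >= 4
    y2 + y3 + 3y4 >= 6
    y1, y2, y3, y4 >= 0

Solving the primal: x* = (0, 9).
  primal value c^T x* = 54.
Solving the dual: y* = (0, 4, 2, 0).
  dual value b^T y* = 54.
Strong duality: c^T x* = b^T y*. Confirmed.

54


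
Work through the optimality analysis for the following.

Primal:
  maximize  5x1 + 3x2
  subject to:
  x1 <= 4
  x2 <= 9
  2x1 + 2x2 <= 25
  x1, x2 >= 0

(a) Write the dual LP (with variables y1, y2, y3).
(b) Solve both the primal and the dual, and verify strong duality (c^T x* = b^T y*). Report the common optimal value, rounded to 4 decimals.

The standard primal-dual pair for 'max c^T x s.t. A x <= b, x >= 0' is:
  Dual:  min b^T y  s.t.  A^T y >= c,  y >= 0.

So the dual LP is:
  minimize  4y1 + 9y2 + 25y3
  subject to:
    y1 + 2y3 >= 5
    y2 + 2y3 >= 3
    y1, y2, y3 >= 0

Solving the primal: x* = (4, 8.5).
  primal value c^T x* = 45.5.
Solving the dual: y* = (2, 0, 1.5).
  dual value b^T y* = 45.5.
Strong duality: c^T x* = b^T y*. Confirmed.

45.5


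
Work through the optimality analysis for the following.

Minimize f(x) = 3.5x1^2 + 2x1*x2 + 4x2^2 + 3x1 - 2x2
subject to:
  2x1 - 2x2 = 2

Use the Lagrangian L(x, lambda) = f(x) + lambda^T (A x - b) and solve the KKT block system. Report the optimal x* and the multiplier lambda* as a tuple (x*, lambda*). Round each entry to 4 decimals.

Form the Lagrangian:
  L(x, lambda) = (1/2) x^T Q x + c^T x + lambda^T (A x - b)
Stationarity (grad_x L = 0): Q x + c + A^T lambda = 0.
Primal feasibility: A x = b.

This gives the KKT block system:
  [ Q   A^T ] [ x     ]   [-c ]
  [ A    0  ] [ lambda ] = [ b ]

Solving the linear system:
  x*      = (0.4737, -0.5263)
  lambda* = (-2.6316)
  f(x*)   = 3.8684

x* = (0.4737, -0.5263), lambda* = (-2.6316)


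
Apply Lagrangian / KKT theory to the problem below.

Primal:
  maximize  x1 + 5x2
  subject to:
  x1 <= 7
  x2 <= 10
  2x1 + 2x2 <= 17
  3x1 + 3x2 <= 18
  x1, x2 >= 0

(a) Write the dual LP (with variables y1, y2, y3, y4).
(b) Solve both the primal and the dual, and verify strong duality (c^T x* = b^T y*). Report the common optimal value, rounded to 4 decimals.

The standard primal-dual pair for 'max c^T x s.t. A x <= b, x >= 0' is:
  Dual:  min b^T y  s.t.  A^T y >= c,  y >= 0.

So the dual LP is:
  minimize  7y1 + 10y2 + 17y3 + 18y4
  subject to:
    y1 + 2y3 + 3y4 >= 1
    y2 + 2y3 + 3y4 >= 5
    y1, y2, y3, y4 >= 0

Solving the primal: x* = (0, 6).
  primal value c^T x* = 30.
Solving the dual: y* = (0, 0, 0, 1.6667).
  dual value b^T y* = 30.
Strong duality: c^T x* = b^T y*. Confirmed.

30


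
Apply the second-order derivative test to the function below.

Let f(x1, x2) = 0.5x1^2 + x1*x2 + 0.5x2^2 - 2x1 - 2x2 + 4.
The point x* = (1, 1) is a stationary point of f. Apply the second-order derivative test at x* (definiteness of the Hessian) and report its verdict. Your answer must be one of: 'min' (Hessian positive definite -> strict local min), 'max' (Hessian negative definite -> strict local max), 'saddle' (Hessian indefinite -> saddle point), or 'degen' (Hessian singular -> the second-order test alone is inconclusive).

Compute the Hessian H = grad^2 f:
  H = [[1, 1], [1, 1]]
Verify stationarity: grad f(x*) = H x* + g = (0, 0).
Eigenvalues of H: 0, 2.
H has a zero eigenvalue (singular; positive semidefinite but not definite), so H is neither positive definite, negative definite, nor indefinite. The second-order test alone is inconclusive -> degen.
(Indeed, f is constant along the null direction of H through x*, so x* is not a strict local extremum.)

degen


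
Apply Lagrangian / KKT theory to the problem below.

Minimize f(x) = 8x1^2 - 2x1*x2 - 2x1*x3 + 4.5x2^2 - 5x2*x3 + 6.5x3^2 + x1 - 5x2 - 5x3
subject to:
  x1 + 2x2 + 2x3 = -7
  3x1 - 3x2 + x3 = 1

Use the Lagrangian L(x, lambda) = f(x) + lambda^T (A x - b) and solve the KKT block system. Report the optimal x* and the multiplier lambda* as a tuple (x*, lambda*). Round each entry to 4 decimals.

Form the Lagrangian:
  L(x, lambda) = (1/2) x^T Q x + c^T x + lambda^T (A x - b)
Stationarity (grad_x L = 0): Q x + c + A^T lambda = 0.
Primal feasibility: A x = b.

This gives the KKT block system:
  [ Q   A^T ] [ x     ]   [-c ]
  [ A    0  ] [ lambda ] = [ b ]

Solving the linear system:
  x*      = (-0.8889, -1.6806, -1.375)
  lambda* = (6.1944, 0.3056)
  f(x*)   = 28.7222

x* = (-0.8889, -1.6806, -1.375), lambda* = (6.1944, 0.3056)


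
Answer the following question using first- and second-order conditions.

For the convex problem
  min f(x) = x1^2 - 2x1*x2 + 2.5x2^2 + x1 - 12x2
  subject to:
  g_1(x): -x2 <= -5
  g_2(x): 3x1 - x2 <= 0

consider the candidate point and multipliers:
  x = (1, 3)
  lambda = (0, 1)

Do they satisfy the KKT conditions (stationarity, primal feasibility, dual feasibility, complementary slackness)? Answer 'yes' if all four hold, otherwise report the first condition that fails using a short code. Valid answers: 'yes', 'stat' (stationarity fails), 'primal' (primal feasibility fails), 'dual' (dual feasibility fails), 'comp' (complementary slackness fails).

Gradient of f: grad f(x) = Q x + c = (-3, 1)
Constraint values g_i(x) = a_i^T x - b_i:
  g_1((1, 3)) = 2
  g_2((1, 3)) = 0
Stationarity residual: grad f(x) + sum_i lambda_i a_i = (0, 0)
  -> stationarity OK
Primal feasibility (all g_i <= 0): FAILS
Dual feasibility (all lambda_i >= 0): OK
Complementary slackness (lambda_i * g_i(x) = 0 for all i): OK

Verdict: the first failing condition is primal_feasibility -> primal.

primal


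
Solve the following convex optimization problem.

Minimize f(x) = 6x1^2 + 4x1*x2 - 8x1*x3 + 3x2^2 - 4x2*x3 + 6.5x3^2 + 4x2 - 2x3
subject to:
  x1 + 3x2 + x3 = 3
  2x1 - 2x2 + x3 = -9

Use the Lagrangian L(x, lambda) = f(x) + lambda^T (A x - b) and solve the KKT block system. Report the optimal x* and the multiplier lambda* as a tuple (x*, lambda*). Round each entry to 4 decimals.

Form the Lagrangian:
  L(x, lambda) = (1/2) x^T Q x + c^T x + lambda^T (A x - b)
Stationarity (grad_x L = 0): Q x + c + A^T lambda = 0.
Primal feasibility: A x = b.

This gives the KKT block system:
  [ Q   A^T ] [ x     ]   [-c ]
  [ A    0  ] [ lambda ] = [ b ]

Solving the linear system:
  x*      = (-2.0744, 1.9851, -0.881)
  lambda* = (-0.3082, 5.1063)
  f(x*)   = 28.2917

x* = (-2.0744, 1.9851, -0.881), lambda* = (-0.3082, 5.1063)


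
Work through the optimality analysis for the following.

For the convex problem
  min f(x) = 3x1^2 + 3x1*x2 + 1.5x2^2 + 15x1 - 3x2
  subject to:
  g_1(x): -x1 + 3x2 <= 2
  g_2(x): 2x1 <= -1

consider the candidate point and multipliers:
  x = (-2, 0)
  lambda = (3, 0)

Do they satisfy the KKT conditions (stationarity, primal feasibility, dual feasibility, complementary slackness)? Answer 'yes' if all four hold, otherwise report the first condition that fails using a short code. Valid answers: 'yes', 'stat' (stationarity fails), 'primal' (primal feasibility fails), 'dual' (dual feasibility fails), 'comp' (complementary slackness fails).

Gradient of f: grad f(x) = Q x + c = (3, -9)
Constraint values g_i(x) = a_i^T x - b_i:
  g_1((-2, 0)) = 0
  g_2((-2, 0)) = -3
Stationarity residual: grad f(x) + sum_i lambda_i a_i = (0, 0)
  -> stationarity OK
Primal feasibility (all g_i <= 0): OK
Dual feasibility (all lambda_i >= 0): OK
Complementary slackness (lambda_i * g_i(x) = 0 for all i): OK

Verdict: yes, KKT holds.

yes


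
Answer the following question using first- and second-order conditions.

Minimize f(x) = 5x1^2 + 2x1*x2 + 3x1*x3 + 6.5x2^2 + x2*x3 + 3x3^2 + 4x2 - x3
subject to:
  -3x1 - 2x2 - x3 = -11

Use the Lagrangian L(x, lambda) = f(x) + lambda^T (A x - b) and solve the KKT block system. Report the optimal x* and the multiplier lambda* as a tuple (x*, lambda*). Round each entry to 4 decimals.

Form the Lagrangian:
  L(x, lambda) = (1/2) x^T Q x + c^T x + lambda^T (A x - b)
Stationarity (grad_x L = 0): Q x + c + A^T lambda = 0.
Primal feasibility: A x = b.

This gives the KKT block system:
  [ Q   A^T ] [ x     ]   [-c ]
  [ A    0  ] [ lambda ] = [ b ]

Solving the linear system:
  x*      = (2.9705, 0.8744, 0.3397)
  lambda* = (10.8242)
  f(x*)   = 61.1123

x* = (2.9705, 0.8744, 0.3397), lambda* = (10.8242)


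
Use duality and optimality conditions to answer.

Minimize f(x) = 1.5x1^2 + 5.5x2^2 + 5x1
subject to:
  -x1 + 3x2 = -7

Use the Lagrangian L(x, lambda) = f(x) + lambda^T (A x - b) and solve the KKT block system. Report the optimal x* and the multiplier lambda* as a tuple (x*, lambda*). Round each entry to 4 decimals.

Form the Lagrangian:
  L(x, lambda) = (1/2) x^T Q x + c^T x + lambda^T (A x - b)
Stationarity (grad_x L = 0): Q x + c + A^T lambda = 0.
Primal feasibility: A x = b.

This gives the KKT block system:
  [ Q   A^T ] [ x     ]   [-c ]
  [ A    0  ] [ lambda ] = [ b ]

Solving the linear system:
  x*      = (0.8421, -2.0526)
  lambda* = (7.5263)
  f(x*)   = 28.4474

x* = (0.8421, -2.0526), lambda* = (7.5263)


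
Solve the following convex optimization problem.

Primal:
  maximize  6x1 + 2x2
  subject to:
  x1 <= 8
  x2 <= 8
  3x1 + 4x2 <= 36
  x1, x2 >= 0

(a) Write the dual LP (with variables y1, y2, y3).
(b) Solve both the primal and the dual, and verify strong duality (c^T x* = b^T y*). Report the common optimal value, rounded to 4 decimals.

The standard primal-dual pair for 'max c^T x s.t. A x <= b, x >= 0' is:
  Dual:  min b^T y  s.t.  A^T y >= c,  y >= 0.

So the dual LP is:
  minimize  8y1 + 8y2 + 36y3
  subject to:
    y1 + 3y3 >= 6
    y2 + 4y3 >= 2
    y1, y2, y3 >= 0

Solving the primal: x* = (8, 3).
  primal value c^T x* = 54.
Solving the dual: y* = (4.5, 0, 0.5).
  dual value b^T y* = 54.
Strong duality: c^T x* = b^T y*. Confirmed.

54


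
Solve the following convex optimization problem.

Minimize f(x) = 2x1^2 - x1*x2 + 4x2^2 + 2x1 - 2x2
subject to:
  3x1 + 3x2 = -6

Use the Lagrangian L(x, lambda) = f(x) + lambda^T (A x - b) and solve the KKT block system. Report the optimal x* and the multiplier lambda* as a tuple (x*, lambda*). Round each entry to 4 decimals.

Form the Lagrangian:
  L(x, lambda) = (1/2) x^T Q x + c^T x + lambda^T (A x - b)
Stationarity (grad_x L = 0): Q x + c + A^T lambda = 0.
Primal feasibility: A x = b.

This gives the KKT block system:
  [ Q   A^T ] [ x     ]   [-c ]
  [ A    0  ] [ lambda ] = [ b ]

Solving the linear system:
  x*      = (-1.5714, -0.4286)
  lambda* = (1.2857)
  f(x*)   = 2.7143

x* = (-1.5714, -0.4286), lambda* = (1.2857)


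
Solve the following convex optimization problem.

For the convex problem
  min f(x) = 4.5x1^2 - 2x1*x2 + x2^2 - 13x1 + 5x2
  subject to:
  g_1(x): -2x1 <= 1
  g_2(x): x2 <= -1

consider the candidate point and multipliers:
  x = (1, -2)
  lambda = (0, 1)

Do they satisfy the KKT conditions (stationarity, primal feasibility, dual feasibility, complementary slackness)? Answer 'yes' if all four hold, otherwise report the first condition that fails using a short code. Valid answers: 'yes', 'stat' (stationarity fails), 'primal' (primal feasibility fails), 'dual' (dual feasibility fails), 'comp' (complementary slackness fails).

Gradient of f: grad f(x) = Q x + c = (0, -1)
Constraint values g_i(x) = a_i^T x - b_i:
  g_1((1, -2)) = -3
  g_2((1, -2)) = -1
Stationarity residual: grad f(x) + sum_i lambda_i a_i = (0, 0)
  -> stationarity OK
Primal feasibility (all g_i <= 0): OK
Dual feasibility (all lambda_i >= 0): OK
Complementary slackness (lambda_i * g_i(x) = 0 for all i): FAILS

Verdict: the first failing condition is complementary_slackness -> comp.

comp


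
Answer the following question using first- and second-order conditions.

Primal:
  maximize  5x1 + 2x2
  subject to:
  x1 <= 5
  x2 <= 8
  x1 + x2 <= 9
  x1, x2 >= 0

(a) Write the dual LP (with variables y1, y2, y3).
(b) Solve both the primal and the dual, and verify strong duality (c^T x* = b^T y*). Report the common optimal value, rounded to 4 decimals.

The standard primal-dual pair for 'max c^T x s.t. A x <= b, x >= 0' is:
  Dual:  min b^T y  s.t.  A^T y >= c,  y >= 0.

So the dual LP is:
  minimize  5y1 + 8y2 + 9y3
  subject to:
    y1 + y3 >= 5
    y2 + y3 >= 2
    y1, y2, y3 >= 0

Solving the primal: x* = (5, 4).
  primal value c^T x* = 33.
Solving the dual: y* = (3, 0, 2).
  dual value b^T y* = 33.
Strong duality: c^T x* = b^T y*. Confirmed.

33


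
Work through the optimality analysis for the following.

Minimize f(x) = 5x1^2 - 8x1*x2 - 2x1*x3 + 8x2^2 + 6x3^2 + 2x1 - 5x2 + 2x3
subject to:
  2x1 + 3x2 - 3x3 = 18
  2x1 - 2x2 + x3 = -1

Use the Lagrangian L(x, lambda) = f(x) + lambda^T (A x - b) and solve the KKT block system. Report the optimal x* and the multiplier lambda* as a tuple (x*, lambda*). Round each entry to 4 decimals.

Form the Lagrangian:
  L(x, lambda) = (1/2) x^T Q x + c^T x + lambda^T (A x - b)
Stationarity (grad_x L = 0): Q x + c + A^T lambda = 0.
Primal feasibility: A x = b.

This gives the KKT block system:
  [ Q   A^T ] [ x     ]   [-c ]
  [ A    0  ] [ lambda ] = [ b ]

Solving the linear system:
  x*      = (2.9635, 2.9028, -1.1215)
  lambda* = (-5.6785, 0.3503)
  f(x*)   = 45.8663

x* = (2.9635, 2.9028, -1.1215), lambda* = (-5.6785, 0.3503)


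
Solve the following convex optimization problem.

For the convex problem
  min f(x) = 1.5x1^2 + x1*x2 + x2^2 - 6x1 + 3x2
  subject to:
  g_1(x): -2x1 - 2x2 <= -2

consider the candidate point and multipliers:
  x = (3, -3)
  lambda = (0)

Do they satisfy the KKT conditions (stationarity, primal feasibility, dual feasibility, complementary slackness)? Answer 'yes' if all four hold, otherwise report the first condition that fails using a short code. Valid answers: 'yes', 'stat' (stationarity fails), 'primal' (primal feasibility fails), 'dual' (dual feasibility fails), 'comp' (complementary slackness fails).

Gradient of f: grad f(x) = Q x + c = (0, 0)
Constraint values g_i(x) = a_i^T x - b_i:
  g_1((3, -3)) = 2
Stationarity residual: grad f(x) + sum_i lambda_i a_i = (0, 0)
  -> stationarity OK
Primal feasibility (all g_i <= 0): FAILS
Dual feasibility (all lambda_i >= 0): OK
Complementary slackness (lambda_i * g_i(x) = 0 for all i): OK

Verdict: the first failing condition is primal_feasibility -> primal.

primal


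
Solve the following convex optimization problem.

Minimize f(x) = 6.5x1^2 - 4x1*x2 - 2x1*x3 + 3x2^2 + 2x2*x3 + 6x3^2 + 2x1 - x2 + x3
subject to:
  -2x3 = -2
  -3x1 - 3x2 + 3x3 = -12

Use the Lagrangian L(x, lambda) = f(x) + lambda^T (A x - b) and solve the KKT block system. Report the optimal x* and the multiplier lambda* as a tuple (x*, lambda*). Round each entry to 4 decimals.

Form the Lagrangian:
  L(x, lambda) = (1/2) x^T Q x + c^T x + lambda^T (A x - b)
Stationarity (grad_x L = 0): Q x + c + A^T lambda = 0.
Primal feasibility: A x = b.

This gives the KKT block system:
  [ Q   A^T ] [ x     ]   [-c ]
  [ A    0  ] [ lambda ] = [ b ]

Solving the linear system:
  x*      = (1.8889, 3.1111, 1)
  lambda* = (13.7778, 4.037)
  f(x*)   = 38.8333

x* = (1.8889, 3.1111, 1), lambda* = (13.7778, 4.037)


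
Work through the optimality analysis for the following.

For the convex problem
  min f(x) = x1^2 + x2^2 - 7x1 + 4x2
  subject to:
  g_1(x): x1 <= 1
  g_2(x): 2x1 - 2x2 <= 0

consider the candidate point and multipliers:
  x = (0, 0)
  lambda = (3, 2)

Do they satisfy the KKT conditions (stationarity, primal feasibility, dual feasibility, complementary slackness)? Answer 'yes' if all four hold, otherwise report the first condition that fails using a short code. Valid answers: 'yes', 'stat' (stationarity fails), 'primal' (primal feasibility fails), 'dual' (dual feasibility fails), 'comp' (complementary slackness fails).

Gradient of f: grad f(x) = Q x + c = (-7, 4)
Constraint values g_i(x) = a_i^T x - b_i:
  g_1((0, 0)) = -1
  g_2((0, 0)) = 0
Stationarity residual: grad f(x) + sum_i lambda_i a_i = (0, 0)
  -> stationarity OK
Primal feasibility (all g_i <= 0): OK
Dual feasibility (all lambda_i >= 0): OK
Complementary slackness (lambda_i * g_i(x) = 0 for all i): FAILS

Verdict: the first failing condition is complementary_slackness -> comp.

comp


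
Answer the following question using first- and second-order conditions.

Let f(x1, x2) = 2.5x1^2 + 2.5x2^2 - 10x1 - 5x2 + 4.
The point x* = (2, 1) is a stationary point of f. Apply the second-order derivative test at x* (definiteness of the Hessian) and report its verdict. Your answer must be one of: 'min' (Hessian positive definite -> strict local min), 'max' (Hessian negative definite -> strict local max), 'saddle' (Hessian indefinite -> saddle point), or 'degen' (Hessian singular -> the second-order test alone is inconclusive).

Compute the Hessian H = grad^2 f:
  H = [[5, 0], [0, 5]]
Verify stationarity: grad f(x*) = H x* + g = (0, 0).
Eigenvalues of H: 5, 5.
Both eigenvalues > 0, so H is positive definite -> x* is a strict local min.

min


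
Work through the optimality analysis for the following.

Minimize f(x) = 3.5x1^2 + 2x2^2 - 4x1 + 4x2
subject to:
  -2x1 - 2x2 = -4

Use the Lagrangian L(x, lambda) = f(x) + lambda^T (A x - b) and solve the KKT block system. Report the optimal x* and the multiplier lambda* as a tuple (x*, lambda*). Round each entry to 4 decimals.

Form the Lagrangian:
  L(x, lambda) = (1/2) x^T Q x + c^T x + lambda^T (A x - b)
Stationarity (grad_x L = 0): Q x + c + A^T lambda = 0.
Primal feasibility: A x = b.

This gives the KKT block system:
  [ Q   A^T ] [ x     ]   [-c ]
  [ A    0  ] [ lambda ] = [ b ]

Solving the linear system:
  x*      = (1.4545, 0.5455)
  lambda* = (3.0909)
  f(x*)   = 4.3636

x* = (1.4545, 0.5455), lambda* = (3.0909)


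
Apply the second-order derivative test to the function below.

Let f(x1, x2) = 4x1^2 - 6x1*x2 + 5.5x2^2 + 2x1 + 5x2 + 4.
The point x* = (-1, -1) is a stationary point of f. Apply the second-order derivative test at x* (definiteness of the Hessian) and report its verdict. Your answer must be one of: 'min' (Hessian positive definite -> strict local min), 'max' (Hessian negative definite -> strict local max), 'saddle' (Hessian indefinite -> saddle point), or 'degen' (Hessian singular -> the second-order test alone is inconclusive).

Compute the Hessian H = grad^2 f:
  H = [[8, -6], [-6, 11]]
Verify stationarity: grad f(x*) = H x* + g = (0, 0).
Eigenvalues of H: 3.3153, 15.6847.
Both eigenvalues > 0, so H is positive definite -> x* is a strict local min.

min


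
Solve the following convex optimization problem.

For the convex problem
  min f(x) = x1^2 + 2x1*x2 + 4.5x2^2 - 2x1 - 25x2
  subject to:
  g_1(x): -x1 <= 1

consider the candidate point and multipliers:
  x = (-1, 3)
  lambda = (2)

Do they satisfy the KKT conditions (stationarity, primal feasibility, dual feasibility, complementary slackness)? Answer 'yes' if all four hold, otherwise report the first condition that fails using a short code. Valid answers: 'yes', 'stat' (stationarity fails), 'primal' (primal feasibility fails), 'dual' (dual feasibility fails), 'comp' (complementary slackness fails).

Gradient of f: grad f(x) = Q x + c = (2, 0)
Constraint values g_i(x) = a_i^T x - b_i:
  g_1((-1, 3)) = 0
Stationarity residual: grad f(x) + sum_i lambda_i a_i = (0, 0)
  -> stationarity OK
Primal feasibility (all g_i <= 0): OK
Dual feasibility (all lambda_i >= 0): OK
Complementary slackness (lambda_i * g_i(x) = 0 for all i): OK

Verdict: yes, KKT holds.

yes


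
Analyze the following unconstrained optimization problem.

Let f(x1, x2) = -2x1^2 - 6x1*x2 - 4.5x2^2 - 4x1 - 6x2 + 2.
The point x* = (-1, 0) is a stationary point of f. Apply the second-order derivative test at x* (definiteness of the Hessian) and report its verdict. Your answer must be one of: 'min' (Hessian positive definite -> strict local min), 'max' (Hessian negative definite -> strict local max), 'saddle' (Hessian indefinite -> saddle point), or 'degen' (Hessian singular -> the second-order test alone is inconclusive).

Compute the Hessian H = grad^2 f:
  H = [[-4, -6], [-6, -9]]
Verify stationarity: grad f(x*) = H x* + g = (0, 0).
Eigenvalues of H: -13, 0.
H has a zero eigenvalue (singular; negative semidefinite but not definite), so H is neither positive definite, negative definite, nor indefinite. The second-order test alone is inconclusive -> degen.
(Indeed, f is constant along the null direction of H through x*, so x* is not a strict local extremum.)

degen


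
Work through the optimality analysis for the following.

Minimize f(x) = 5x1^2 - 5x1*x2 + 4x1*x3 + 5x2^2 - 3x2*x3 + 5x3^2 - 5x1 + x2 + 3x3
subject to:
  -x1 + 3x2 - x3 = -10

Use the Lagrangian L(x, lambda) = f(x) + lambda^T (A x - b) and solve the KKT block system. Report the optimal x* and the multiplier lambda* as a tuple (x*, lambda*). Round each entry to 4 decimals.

Form the Lagrangian:
  L(x, lambda) = (1/2) x^T Q x + c^T x + lambda^T (A x - b)
Stationarity (grad_x L = 0): Q x + c + A^T lambda = 0.
Primal feasibility: A x = b.

This gives the KKT block system:
  [ Q   A^T ] [ x     ]   [-c ]
  [ A    0  ] [ lambda ] = [ b ]

Solving the linear system:
  x*      = (-0.0411, -3.4247, -0.2329)
  lambda* = (10.7808)
  f(x*)   = 51.9452

x* = (-0.0411, -3.4247, -0.2329), lambda* = (10.7808)


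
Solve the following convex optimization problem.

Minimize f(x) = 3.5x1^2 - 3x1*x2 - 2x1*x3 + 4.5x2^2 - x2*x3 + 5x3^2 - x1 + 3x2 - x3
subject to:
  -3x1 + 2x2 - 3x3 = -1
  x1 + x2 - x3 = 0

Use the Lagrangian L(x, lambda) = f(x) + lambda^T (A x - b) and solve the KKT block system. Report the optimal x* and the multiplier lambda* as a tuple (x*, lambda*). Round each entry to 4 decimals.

Form the Lagrangian:
  L(x, lambda) = (1/2) x^T Q x + c^T x + lambda^T (A x - b)
Stationarity (grad_x L = 0): Q x + c + A^T lambda = 0.
Primal feasibility: A x = b.

This gives the KKT block system:
  [ Q   A^T ] [ x     ]   [-c ]
  [ A    0  ] [ lambda ] = [ b ]

Solving the linear system:
  x*      = (0.1941, -0.1646, 0.0295)
  lambda* = (-0.0225, -0.8614)
  f(x*)   = -0.37

x* = (0.1941, -0.1646, 0.0295), lambda* = (-0.0225, -0.8614)


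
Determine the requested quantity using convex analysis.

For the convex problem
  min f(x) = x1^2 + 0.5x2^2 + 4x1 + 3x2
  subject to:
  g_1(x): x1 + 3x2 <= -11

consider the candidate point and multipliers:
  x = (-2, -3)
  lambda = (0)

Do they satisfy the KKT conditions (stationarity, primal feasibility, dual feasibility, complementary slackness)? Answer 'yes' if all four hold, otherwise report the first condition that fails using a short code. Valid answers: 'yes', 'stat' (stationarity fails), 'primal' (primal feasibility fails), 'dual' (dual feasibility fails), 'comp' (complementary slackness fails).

Gradient of f: grad f(x) = Q x + c = (0, 0)
Constraint values g_i(x) = a_i^T x - b_i:
  g_1((-2, -3)) = 0
Stationarity residual: grad f(x) + sum_i lambda_i a_i = (0, 0)
  -> stationarity OK
Primal feasibility (all g_i <= 0): OK
Dual feasibility (all lambda_i >= 0): OK
Complementary slackness (lambda_i * g_i(x) = 0 for all i): OK

Verdict: yes, KKT holds.

yes


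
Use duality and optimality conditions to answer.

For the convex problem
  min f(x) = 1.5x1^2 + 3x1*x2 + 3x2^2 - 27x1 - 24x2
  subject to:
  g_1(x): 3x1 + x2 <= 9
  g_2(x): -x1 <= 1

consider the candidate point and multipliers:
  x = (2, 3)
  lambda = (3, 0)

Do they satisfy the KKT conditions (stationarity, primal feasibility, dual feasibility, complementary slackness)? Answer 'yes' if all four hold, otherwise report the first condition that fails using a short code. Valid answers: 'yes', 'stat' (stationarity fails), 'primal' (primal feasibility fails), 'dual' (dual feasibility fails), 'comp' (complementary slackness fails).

Gradient of f: grad f(x) = Q x + c = (-12, 0)
Constraint values g_i(x) = a_i^T x - b_i:
  g_1((2, 3)) = 0
  g_2((2, 3)) = -3
Stationarity residual: grad f(x) + sum_i lambda_i a_i = (-3, 3)
  -> stationarity FAILS
Primal feasibility (all g_i <= 0): OK
Dual feasibility (all lambda_i >= 0): OK
Complementary slackness (lambda_i * g_i(x) = 0 for all i): OK

Verdict: the first failing condition is stationarity -> stat.

stat


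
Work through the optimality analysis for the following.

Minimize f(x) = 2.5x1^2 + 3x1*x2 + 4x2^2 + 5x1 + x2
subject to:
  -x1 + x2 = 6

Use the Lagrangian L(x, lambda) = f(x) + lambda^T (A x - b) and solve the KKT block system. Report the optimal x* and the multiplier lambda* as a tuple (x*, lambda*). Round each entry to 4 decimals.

Form the Lagrangian:
  L(x, lambda) = (1/2) x^T Q x + c^T x + lambda^T (A x - b)
Stationarity (grad_x L = 0): Q x + c + A^T lambda = 0.
Primal feasibility: A x = b.

This gives the KKT block system:
  [ Q   A^T ] [ x     ]   [-c ]
  [ A    0  ] [ lambda ] = [ b ]

Solving the linear system:
  x*      = (-3.7895, 2.2105)
  lambda* = (-7.3158)
  f(x*)   = 13.5789

x* = (-3.7895, 2.2105), lambda* = (-7.3158)


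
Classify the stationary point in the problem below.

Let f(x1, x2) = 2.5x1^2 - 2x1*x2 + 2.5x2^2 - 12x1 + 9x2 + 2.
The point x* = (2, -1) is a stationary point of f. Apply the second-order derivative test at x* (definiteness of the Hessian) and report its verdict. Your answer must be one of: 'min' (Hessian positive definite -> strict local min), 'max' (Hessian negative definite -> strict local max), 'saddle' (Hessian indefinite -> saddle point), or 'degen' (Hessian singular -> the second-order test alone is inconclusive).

Compute the Hessian H = grad^2 f:
  H = [[5, -2], [-2, 5]]
Verify stationarity: grad f(x*) = H x* + g = (0, 0).
Eigenvalues of H: 3, 7.
Both eigenvalues > 0, so H is positive definite -> x* is a strict local min.

min


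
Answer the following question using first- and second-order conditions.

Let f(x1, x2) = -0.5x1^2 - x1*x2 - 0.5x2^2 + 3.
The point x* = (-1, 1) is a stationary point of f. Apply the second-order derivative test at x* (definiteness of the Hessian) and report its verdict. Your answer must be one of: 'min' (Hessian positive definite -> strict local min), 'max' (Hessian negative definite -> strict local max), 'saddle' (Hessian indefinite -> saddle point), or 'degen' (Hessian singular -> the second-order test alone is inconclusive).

Compute the Hessian H = grad^2 f:
  H = [[-1, -1], [-1, -1]]
Verify stationarity: grad f(x*) = H x* + g = (0, 0).
Eigenvalues of H: -2, 0.
H has a zero eigenvalue (singular; negative semidefinite but not definite), so H is neither positive definite, negative definite, nor indefinite. The second-order test alone is inconclusive -> degen.
(Indeed, f is constant along the null direction of H through x*, so x* is not a strict local extremum.)

degen


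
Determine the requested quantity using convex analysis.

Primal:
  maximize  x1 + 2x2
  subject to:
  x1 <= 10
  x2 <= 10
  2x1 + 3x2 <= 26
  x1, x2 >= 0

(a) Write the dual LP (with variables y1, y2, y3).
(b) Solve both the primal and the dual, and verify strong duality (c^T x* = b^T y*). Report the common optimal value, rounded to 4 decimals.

The standard primal-dual pair for 'max c^T x s.t. A x <= b, x >= 0' is:
  Dual:  min b^T y  s.t.  A^T y >= c,  y >= 0.

So the dual LP is:
  minimize  10y1 + 10y2 + 26y3
  subject to:
    y1 + 2y3 >= 1
    y2 + 3y3 >= 2
    y1, y2, y3 >= 0

Solving the primal: x* = (0, 8.6667).
  primal value c^T x* = 17.3333.
Solving the dual: y* = (0, 0, 0.6667).
  dual value b^T y* = 17.3333.
Strong duality: c^T x* = b^T y*. Confirmed.

17.3333


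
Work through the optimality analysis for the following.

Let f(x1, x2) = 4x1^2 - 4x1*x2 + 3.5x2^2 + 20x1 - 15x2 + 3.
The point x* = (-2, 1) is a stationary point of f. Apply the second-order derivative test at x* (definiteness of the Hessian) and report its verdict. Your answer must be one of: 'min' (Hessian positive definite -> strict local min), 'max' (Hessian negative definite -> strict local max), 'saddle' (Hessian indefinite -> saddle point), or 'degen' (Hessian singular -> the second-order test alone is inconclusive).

Compute the Hessian H = grad^2 f:
  H = [[8, -4], [-4, 7]]
Verify stationarity: grad f(x*) = H x* + g = (0, 0).
Eigenvalues of H: 3.4689, 11.5311.
Both eigenvalues > 0, so H is positive definite -> x* is a strict local min.

min
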